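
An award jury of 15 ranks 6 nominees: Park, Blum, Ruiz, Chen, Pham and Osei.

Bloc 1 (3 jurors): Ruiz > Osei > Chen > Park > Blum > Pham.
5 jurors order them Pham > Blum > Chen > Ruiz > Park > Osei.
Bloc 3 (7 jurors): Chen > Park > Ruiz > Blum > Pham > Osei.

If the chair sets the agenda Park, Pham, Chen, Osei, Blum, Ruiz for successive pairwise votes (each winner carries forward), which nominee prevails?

Round 1: Park vs Pham — 10–5, Park advances.
Round 2: Park vs Chen — 0–15, Chen advances.
Round 3: Chen vs Osei — 12–3, Chen advances.
Round 4: Chen vs Blum — 10–5, Chen advances.
Round 5: Chen vs Ruiz — 12–3, Chen advances.
Chen survives the agenda.

Chen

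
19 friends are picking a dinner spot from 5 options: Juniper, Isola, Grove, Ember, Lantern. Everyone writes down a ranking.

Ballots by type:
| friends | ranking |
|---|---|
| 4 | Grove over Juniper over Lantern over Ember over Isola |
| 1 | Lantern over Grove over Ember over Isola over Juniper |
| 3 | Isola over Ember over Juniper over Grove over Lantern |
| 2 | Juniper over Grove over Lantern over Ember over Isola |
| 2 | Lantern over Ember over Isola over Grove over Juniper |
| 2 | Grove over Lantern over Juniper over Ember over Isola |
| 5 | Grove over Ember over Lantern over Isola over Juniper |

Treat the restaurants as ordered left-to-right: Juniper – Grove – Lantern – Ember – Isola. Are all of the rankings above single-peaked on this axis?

Axis positions: Juniper=1, Grove=2, Lantern=3, Ember=4, Isola=5.
Type 1 (peak Grove at position 2): ranking walks positions 2-1-3-4-5, expanding outward from the peak — single-peaked.
Type 2 (peak Lantern at position 3): ranking walks positions 3-2-4-5-1, expanding outward from the peak — single-peaked.
Type 3: ranking walks positions 5-4-1-2-3; Juniper is ranked above Lantern even though Lantern lies between Juniper and the peak Isola on the axis — preferences dip and rise again. Not single-peaked.
Type 4 (peak Juniper at position 1): ranking walks positions 1-2-3-4-5, expanding outward from the peak — single-peaked.
Type 5 (peak Lantern at position 3): ranking walks positions 3-4-5-2-1, expanding outward from the peak — single-peaked.
Type 6 (peak Grove at position 2): ranking walks positions 2-3-1-4-5, expanding outward from the peak — single-peaked.
Type 7: ranking walks positions 2-4-3-5-1; Ember is ranked above Lantern even though Lantern lies between Ember and the peak Grove on the axis — preferences dip and rise again. Not single-peaked.
Type 3 violates single-peakedness, so the profile is not single-peaked on this axis.

no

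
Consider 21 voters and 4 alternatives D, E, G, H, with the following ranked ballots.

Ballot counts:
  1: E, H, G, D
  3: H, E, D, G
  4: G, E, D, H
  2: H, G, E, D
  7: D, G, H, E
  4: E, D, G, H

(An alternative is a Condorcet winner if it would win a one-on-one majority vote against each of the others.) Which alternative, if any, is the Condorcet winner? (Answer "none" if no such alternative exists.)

Pairwise majorities:
D vs E: E wins 14–7.
D–G: D 14–7.
D vs H: D, 15–6.
E–G: G 13–8.
E–H: H 12–9.
G–H: G 15–6.
Every alternative loses at least once (D loses to E; E loses to G; G loses to D; H loses to D). The majority relation contains the cycle D → G → E → D, so there is no Condorcet winner.

none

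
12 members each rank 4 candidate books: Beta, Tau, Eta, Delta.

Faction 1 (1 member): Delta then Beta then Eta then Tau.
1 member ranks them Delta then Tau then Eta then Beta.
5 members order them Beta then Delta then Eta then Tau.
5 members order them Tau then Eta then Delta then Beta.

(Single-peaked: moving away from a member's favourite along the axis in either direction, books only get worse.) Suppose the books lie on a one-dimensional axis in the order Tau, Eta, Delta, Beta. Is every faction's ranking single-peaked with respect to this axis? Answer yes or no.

no

Axis positions: Tau=1, Eta=2, Delta=3, Beta=4.
Faction 1 (peak Delta at position 3): ranking walks positions 3-4-2-1, expanding outward from the peak — single-peaked.
Faction 2: ranking walks positions 3-1-2-4; Tau is ranked above Eta even though Eta lies between Tau and the peak Delta on the axis — preferences dip and rise again. Not single-peaked.
Faction 3 (peak Beta at position 4): ranking walks positions 4-3-2-1, expanding outward from the peak — single-peaked.
Faction 4 (peak Tau at position 1): ranking walks positions 1-2-3-4, expanding outward from the peak — single-peaked.
Faction 2 violates single-peakedness, so the profile is not single-peaked on this axis.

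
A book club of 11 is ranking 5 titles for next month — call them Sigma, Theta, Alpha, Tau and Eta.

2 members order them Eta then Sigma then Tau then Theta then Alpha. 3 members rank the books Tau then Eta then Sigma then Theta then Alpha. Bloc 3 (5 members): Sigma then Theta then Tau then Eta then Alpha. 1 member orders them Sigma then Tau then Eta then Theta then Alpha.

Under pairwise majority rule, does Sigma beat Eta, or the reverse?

Sigma

Ballots ranking Sigma above Eta: 5 + 1 = 6.
Ballots ranking Eta above Sigma: 11 − 6 = 5.
Sigma wins the head-to-head 6–5.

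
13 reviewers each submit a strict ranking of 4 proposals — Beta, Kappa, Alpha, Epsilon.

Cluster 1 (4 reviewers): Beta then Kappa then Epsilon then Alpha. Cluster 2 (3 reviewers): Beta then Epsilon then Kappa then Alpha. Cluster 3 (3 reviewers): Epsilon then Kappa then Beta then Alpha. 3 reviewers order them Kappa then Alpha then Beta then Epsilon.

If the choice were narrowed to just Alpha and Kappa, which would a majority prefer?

No ballot ranks Alpha above Kappa: 0.
Ballots ranking Kappa above Alpha: 13 − 0 = 13.
Kappa wins the head-to-head 13–0.

Kappa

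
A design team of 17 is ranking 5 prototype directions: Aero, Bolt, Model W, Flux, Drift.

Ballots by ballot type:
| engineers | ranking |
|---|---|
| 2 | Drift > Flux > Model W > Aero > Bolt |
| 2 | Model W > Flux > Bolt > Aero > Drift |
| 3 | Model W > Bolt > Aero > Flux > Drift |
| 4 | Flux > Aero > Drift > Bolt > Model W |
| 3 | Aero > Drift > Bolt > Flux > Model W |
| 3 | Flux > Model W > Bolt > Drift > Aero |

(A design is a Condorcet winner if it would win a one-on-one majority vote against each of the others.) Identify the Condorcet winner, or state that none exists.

Flux

Pairwise majorities:
Aero vs Bolt: Aero wins 9–8.
Aero–Model W: Model W 10–7.
Aero vs Flux: Flux wins 11–6.
Aero vs Drift: Aero preferred on 2+3+4+3 = 12 ballots; Aero wins 12–5.
Bolt vs Model W: Model W wins 10–7.
Bolt vs Flux: Bolt preferred on 3+3 = 6 ballots; Flux wins 11–6.
Bolt vs Drift: Bolt preferred on 2+3+3 = 8 ballots; Drift wins 9–8.
Model W vs Flux: 5 to 12, Flux.
Model W vs Drift: Drift, 9–8.
Flux–Drift: Flux 12–5.
Flux wins every pairwise contest, so Flux is the Condorcet winner.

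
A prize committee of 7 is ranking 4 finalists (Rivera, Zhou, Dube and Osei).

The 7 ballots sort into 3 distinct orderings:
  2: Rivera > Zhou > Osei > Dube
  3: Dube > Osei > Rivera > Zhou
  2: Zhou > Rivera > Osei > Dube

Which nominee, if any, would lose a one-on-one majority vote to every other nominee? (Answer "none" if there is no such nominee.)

Head-to-head results (7 jurors):
Rivera vs Zhou: Rivera, 5–2.
Rivera vs Dube: Rivera wins 4–3.
Rivera–Osei: Rivera 4–3.
Zhou vs Dube: Zhou wins 4–3.
Zhou–Osei: Zhou 4–3.
Dube vs Osei: Dube is ranked higher on 3 ballots, Osei on 4. Osei wins 4–3.
Dube loses to every other nominee — it is the Condorcet loser.

Dube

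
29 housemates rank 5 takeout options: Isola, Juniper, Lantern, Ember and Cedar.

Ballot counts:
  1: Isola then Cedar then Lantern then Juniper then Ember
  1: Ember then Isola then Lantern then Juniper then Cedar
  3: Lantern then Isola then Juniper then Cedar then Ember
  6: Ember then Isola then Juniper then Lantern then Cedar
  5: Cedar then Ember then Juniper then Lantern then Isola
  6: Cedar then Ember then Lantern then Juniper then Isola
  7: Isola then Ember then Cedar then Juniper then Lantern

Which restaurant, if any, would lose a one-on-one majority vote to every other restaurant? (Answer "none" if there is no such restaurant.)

Pairwise majorities:
Isola vs Juniper: Isola is ranked higher on 1+1+3+6+7 = 18 ballots, Juniper on 11. Isola wins 18–11.
Isola vs Lantern: Isola, 15–14.
Isola vs Ember: Ember wins 18–11.
Isola vs Cedar: Isola wins 18–11.
Juniper vs Lantern: Juniper is ranked higher on 6+5+7 = 18 ballots, Lantern on 11. Juniper wins 18–11.
Juniper vs Ember: 4 to 25, Ember.
Juniper vs Cedar: 10 to 19, Cedar.
Lantern vs Ember: Ember wins 25–4.
Lantern vs Cedar: 10 to 19, Cedar.
Ember vs Cedar: Cedar, 15–14.
Only Lantern has no wins; Lantern is the Condorcet loser.

Lantern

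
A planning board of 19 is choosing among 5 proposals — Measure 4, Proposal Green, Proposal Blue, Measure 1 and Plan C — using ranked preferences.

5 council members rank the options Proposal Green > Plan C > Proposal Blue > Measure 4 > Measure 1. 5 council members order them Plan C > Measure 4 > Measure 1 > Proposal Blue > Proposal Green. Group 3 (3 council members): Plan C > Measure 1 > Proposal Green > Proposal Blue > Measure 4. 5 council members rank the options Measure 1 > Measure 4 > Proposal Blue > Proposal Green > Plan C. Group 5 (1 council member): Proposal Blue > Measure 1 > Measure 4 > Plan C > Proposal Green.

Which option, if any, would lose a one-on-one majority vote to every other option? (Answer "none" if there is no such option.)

Head-to-head results (19 council members):
Measure 4 vs Proposal Green: Measure 4 is ranked higher on 5+5+1 = 11 ballots, Proposal Green on 8. Measure 4 wins 11–8.
Measure 4–Proposal Blue: Measure 4 10–9.
Measure 4 vs Measure 1: Measure 4 preferred on 5+5 = 10 ballots; Measure 4 wins 10–9.
Measure 4–Plan C: Plan C 13–6.
Proposal Green–Proposal Blue: Proposal Blue 11–8.
Proposal Green vs Measure 1: Proposal Green is ranked higher on 5 ballots, Measure 1 on 14. Measure 1 wins 14–5.
Proposal Green vs Plan C: Proposal Green, 10–9.
Proposal Blue vs Measure 1: Proposal Blue preferred on 5+1 = 6 ballots; Measure 1 wins 13–6.
Proposal Blue–Plan C: Plan C 13–6.
Measure 1–Plan C: Plan C 13–6.
Every option wins at least one matchup (Measure 4 beats Proposal Green; Proposal Green beats Plan C; Proposal Blue beats Proposal Green; Measure 1 beats Proposal Green; Plan C beats Measure 4), so there is no Condorcet loser.

none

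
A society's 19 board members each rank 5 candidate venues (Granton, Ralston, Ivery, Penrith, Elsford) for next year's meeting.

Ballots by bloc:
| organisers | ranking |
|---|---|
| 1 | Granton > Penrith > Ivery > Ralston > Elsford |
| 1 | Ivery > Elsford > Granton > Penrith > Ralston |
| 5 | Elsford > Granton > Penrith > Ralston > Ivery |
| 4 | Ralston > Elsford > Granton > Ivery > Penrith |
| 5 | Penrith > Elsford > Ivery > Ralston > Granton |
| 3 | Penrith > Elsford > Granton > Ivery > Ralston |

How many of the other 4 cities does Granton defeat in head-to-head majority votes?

3

Granton against each rival (19 organisers):
Granton vs Ralston: Granton wins 10–9.
Granton vs Ivery: 1+5+4+3 = 13 for Granton, 6 for Ivery — Granton by 13–6.
Granton vs Penrith: Granton, 11–8.
Granton vs Elsford: Granton preferred on 1 ballot; Elsford wins 18–1.
Granton beats Ralston, Ivery, Penrith; loses to Elsford — 3 pairwise wins.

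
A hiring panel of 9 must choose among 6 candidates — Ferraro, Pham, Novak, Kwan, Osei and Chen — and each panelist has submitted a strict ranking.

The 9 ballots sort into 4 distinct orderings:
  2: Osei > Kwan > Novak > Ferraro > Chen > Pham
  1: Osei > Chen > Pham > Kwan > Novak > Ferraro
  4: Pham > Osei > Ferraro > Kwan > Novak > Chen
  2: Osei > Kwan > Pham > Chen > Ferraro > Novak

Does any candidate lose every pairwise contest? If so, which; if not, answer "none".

Pairwise majorities:
Ferraro–Pham: Pham 7–2.
Ferraro vs Novak: Ferraro preferred on 4+2 = 6 ballots; Ferraro wins 6–3.
Ferraro vs Kwan: 4 for Ferraro, 5 for Kwan — Kwan by 5–4.
Ferraro vs Osei: Osei, 9–0.
Ferraro vs Chen: 2+4 = 6 for Ferraro, 3 for Chen — Ferraro by 6–3.
Pham–Novak: Pham 7–2.
Pham vs Kwan: 5 to 4, Pham.
Pham vs Osei: Pham preferred on 4 ballots; Osei wins 5–4.
Pham vs Chen: 4+2 = 6 for Pham, 3 for Chen — Pham by 6–3.
Novak–Kwan: Kwan 9–0.
Novak vs Osei: Osei, 9–0.
Novak vs Chen: Novak wins 6–3.
Kwan vs Osei: Osei wins 9–0.
Kwan vs Chen: 8 to 1, Kwan.
Osei vs Chen: Osei, 9–0.
Chen is beaten in every head-to-head and is the Condorcet loser.

Chen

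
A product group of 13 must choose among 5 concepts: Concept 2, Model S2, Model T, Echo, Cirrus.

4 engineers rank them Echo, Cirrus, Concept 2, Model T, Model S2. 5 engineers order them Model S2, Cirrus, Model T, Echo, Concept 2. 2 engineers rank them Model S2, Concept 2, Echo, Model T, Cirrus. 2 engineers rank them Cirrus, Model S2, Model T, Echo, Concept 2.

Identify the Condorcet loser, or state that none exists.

Concept 2

Pairwise majorities:
Concept 2 vs Model S2: Concept 2 is ranked higher on 4 ballots, Model S2 on 9. Model S2 wins 9–4.
Concept 2 vs Model T: Model T wins 7–6.
Concept 2 vs Echo: 2 to 11, Echo.
Concept 2 vs Cirrus: 2 for Concept 2, 11 for Cirrus — Cirrus by 11–2.
Model S2 vs Model T: Model S2 preferred on 5+2+2 = 9 ballots; Model S2 wins 9–4.
Model S2 vs Echo: Model S2 preferred on 5+2+2 = 9 ballots; Model S2 wins 9–4.
Model S2 vs Cirrus: Model S2 wins 7–6.
Model T vs Echo: Model T preferred on 5+2 = 7 ballots; Model T wins 7–6.
Model T vs Cirrus: Cirrus wins 11–2.
Echo vs Cirrus: Cirrus, 7–6.
Only Concept 2 has no wins; Concept 2 is the Condorcet loser.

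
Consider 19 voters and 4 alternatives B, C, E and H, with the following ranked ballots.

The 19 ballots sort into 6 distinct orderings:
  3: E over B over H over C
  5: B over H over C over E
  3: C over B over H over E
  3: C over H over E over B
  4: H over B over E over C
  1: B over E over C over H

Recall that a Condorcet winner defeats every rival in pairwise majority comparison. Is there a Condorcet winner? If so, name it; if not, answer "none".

Pairwise majorities:
B vs C: B is ranked higher on 3+5+4+1 = 13 ballots, C on 6. B wins 13–6.
B vs E: B preferred on 5+3+4+1 = 13 ballots; B wins 13–6.
B vs H: 12 to 7, B.
C vs E: C preferred on 5+3+3 = 11 ballots; C wins 11–8.
C vs H: C is ranked higher on 3+3+1 = 7 ballots, H on 12. H wins 12–7.
E vs H: 3+1 = 4 for E, 15 for H — H by 15–4.
B beats each of C, E, H — B is the Condorcet winner.

B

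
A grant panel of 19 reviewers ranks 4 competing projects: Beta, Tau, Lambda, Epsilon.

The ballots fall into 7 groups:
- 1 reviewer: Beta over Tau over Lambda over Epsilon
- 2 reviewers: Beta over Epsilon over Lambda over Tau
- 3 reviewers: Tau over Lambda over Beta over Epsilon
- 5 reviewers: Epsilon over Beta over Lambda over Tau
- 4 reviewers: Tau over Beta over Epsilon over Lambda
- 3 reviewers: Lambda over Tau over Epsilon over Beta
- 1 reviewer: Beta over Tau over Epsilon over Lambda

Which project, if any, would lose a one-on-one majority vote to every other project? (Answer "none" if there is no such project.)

none

Pairwise majorities:
Beta vs Tau: Tau, 10–9.
Beta vs Lambda: 1+2+5+4+1 = 13 for Beta, 6 for Lambda — Beta by 13–6.
Beta vs Epsilon: Beta wins 11–8.
Tau vs Lambda: 9 to 10, Lambda.
Tau vs Epsilon: Tau wins 12–7.
Lambda vs Epsilon: Epsilon wins 12–7.
Every project wins at least one matchup (Beta beats Lambda; Tau beats Beta; Lambda beats Tau; Epsilon beats Lambda), so there is no Condorcet loser.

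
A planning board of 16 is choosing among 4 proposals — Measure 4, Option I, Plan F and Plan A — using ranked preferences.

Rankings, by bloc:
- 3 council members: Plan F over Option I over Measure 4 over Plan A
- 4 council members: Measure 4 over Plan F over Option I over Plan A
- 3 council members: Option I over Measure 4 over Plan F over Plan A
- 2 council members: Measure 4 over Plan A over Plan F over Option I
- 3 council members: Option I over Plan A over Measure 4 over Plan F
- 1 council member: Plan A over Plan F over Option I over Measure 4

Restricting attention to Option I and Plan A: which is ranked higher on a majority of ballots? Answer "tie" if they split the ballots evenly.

Ballots ranking Option I above Plan A: 3 + 4 + 3 + 3 = 13.
Ballots ranking Plan A above Option I: 16 − 13 = 3.
Option I wins the head-to-head 13–3.

Option I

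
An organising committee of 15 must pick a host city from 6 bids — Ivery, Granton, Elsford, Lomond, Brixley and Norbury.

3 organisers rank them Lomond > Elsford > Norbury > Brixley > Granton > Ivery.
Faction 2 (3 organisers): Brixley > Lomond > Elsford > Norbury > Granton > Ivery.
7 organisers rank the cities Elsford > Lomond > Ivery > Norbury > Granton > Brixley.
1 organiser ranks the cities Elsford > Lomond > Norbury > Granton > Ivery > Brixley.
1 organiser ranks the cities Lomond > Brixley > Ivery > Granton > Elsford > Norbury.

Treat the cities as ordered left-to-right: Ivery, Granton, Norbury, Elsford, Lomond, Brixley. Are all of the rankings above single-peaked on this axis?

Axis positions: Ivery=1, Granton=2, Norbury=3, Elsford=4, Lomond=5, Brixley=6.
Faction 1 (peak Lomond at position 5): ranking walks positions 5-4-3-6-2-1, expanding outward from the peak — single-peaked.
Faction 2 (peak Brixley at position 6): ranking walks positions 6-5-4-3-2-1, expanding outward from the peak — single-peaked.
Faction 3: ranking walks positions 4-5-1-3-2-6; Ivery is ranked above Norbury even though Norbury lies between Ivery and the peak Elsford on the axis — preferences dip and rise again. Not single-peaked.
Faction 4 (peak Elsford at position 4): ranking walks positions 4-5-3-2-1-6, expanding outward from the peak — single-peaked.
Faction 5: ranking walks positions 5-6-1-2-4-3; Ivery is ranked above Elsford even though Elsford lies between Ivery and the peak Lomond on the axis — preferences dip and rise again. Not single-peaked.
Faction 3 violates single-peakedness, so the profile is not single-peaked on this axis.

no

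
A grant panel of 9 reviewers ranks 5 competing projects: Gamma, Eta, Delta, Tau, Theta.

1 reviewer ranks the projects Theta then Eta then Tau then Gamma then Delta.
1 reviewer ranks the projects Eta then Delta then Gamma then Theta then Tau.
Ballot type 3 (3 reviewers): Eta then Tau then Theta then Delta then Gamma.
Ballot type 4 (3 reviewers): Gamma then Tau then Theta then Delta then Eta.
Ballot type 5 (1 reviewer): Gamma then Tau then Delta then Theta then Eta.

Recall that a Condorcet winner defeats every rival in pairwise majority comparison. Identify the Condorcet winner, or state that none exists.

Pairwise majorities:
Gamma vs Eta: Eta wins 5–4.
Gamma–Delta: Gamma 5–4.
Gamma vs Tau: Gamma, 5–4.
Gamma–Theta: Gamma 5–4.
Eta–Delta: Eta 5–4.
Eta–Tau: Eta 5–4.
Eta vs Theta: Theta, 5–4.
Delta vs Tau: Tau wins 8–1.
Delta vs Theta: Theta, 7–2.
Tau vs Theta: Tau wins 7–2.
Every project loses at least once (Gamma loses to Eta; Eta loses to Theta; Delta loses to Gamma; Tau loses to Gamma; Theta loses to Gamma). The majority relation contains the cycle Gamma → Theta → Eta → Gamma, so there is no Condorcet winner.

none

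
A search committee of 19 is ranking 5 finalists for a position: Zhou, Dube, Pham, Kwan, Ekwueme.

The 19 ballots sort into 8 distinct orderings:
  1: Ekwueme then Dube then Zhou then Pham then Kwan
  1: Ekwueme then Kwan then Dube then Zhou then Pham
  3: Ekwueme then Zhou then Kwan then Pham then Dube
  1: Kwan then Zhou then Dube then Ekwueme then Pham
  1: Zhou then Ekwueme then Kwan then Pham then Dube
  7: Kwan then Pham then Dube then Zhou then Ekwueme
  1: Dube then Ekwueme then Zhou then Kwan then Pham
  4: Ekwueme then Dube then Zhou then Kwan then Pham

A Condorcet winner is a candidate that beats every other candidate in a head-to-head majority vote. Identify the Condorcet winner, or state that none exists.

Ekwueme

Check each pair by majority over 19 ballots:
Zhou vs Dube: 3+1+1 = 5 for Zhou, 14 for Dube — Dube by 14–5.
Zhou vs Pham: Zhou preferred on 12 ballots; Zhou wins 12–7.
Zhou vs Kwan: Zhou is ranked higher on 1+3+1+1+4 = 10 ballots, Kwan on 9. Zhou wins 10–9.
Zhou vs Ekwueme: Zhou preferred on 1+1+7 = 9 ballots; Ekwueme wins 10–9.
Dube vs Pham: Pham, 11–8.
Dube vs Kwan: Kwan, 13–6.
Dube vs Ekwueme: 1+7+1 = 9 for Dube, 10 for Ekwueme — Ekwueme by 10–9.
Pham vs Kwan: 1 for Pham, 18 for Kwan — Kwan by 18–1.
Pham vs Ekwueme: Pham preferred on 7 ballots; Ekwueme wins 12–7.
Kwan vs Ekwueme: 8 to 11, Ekwueme.
Only Ekwueme has no losses; Ekwueme is the Condorcet winner.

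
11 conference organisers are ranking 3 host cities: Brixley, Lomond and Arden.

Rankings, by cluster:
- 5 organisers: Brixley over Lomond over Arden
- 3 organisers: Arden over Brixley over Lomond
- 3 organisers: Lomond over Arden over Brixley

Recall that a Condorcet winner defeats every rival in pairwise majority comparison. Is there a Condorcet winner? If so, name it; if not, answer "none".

Head-to-head results (11 organisers):
Brixley–Lomond: Brixley 8–3.
Brixley vs Arden: Brixley is ranked higher on 5 ballots, Arden on 6. Arden wins 6–5.
Lomond vs Arden: 5+3 = 8 for Lomond, 3 for Arden — Lomond by 8–3.
Each city drops at least one matchup (Brixley loses to Arden; Lomond loses to Brixley; Arden loses to Lomond); the cycle Brixley > Lomond > Arden > Brixley rules out a Condorcet winner.

none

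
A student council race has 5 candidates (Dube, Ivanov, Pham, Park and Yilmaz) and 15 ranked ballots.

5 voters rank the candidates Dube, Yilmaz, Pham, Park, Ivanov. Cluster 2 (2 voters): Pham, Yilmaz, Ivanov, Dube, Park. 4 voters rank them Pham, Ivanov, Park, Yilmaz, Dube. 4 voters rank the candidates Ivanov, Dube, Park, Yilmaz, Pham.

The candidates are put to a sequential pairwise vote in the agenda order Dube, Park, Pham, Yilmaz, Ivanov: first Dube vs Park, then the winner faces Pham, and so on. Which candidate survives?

Ivanov

Round 1: Dube vs Park — 11–4, Dube advances.
Round 2: Dube vs Pham — 9–6, Dube advances.
Round 3: Dube vs Yilmaz — 9–6, Dube advances.
Round 4: Dube vs Ivanov — 5–10, Ivanov advances.
The agenda winner is Ivanov.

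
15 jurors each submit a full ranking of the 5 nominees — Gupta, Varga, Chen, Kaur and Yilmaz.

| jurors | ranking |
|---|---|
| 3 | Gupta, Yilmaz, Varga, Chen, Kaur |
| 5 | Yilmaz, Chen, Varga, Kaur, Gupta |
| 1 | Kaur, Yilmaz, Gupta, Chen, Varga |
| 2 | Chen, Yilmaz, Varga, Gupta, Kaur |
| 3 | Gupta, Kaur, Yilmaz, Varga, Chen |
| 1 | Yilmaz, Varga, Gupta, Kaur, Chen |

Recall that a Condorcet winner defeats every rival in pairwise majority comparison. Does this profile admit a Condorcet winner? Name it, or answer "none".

Yilmaz

Pairwise majorities:
Gupta vs Varga: Gupta is ranked higher on 3+1+3 = 7 ballots, Varga on 8. Varga wins 8–7.
Gupta vs Chen: 3+1+3+1 = 8 for Gupta, 7 for Chen — Gupta by 8–7.
Gupta vs Kaur: Gupta preferred on 3+2+3+1 = 9 ballots; Gupta wins 9–6.
Gupta vs Yilmaz: 3+3 = 6 for Gupta, 9 for Yilmaz — Yilmaz by 9–6.
Varga vs Chen: 7 to 8, Chen.
Varga vs Kaur: 11 to 4, Varga.
Varga vs Yilmaz: 0 to 15, Yilmaz.
Chen vs Kaur: Chen preferred on 3+5+2 = 10 ballots; Chen wins 10–5.
Chen vs Yilmaz: Chen preferred on 2 ballots; Yilmaz wins 13–2.
Kaur vs Yilmaz: 4 to 11, Yilmaz.
Yilmaz defeats every rival head-to-head and is the Condorcet winner.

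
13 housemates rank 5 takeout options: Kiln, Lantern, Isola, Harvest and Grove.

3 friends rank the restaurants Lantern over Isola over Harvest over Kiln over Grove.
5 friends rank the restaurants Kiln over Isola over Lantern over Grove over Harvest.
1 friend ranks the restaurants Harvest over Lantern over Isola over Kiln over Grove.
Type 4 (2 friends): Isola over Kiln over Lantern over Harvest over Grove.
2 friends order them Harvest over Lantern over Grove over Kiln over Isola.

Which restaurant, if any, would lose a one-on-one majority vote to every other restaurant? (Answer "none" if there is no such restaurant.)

Grove

Pairwise majorities:
Kiln vs Lantern: Kiln wins 7–6.
Kiln vs Isola: Kiln preferred on 5+2 = 7 ballots; Kiln wins 7–6.
Kiln–Harvest: Kiln 7–6.
Kiln vs Grove: Kiln, 11–2.
Lantern vs Isola: Lantern preferred on 3+1+2 = 6 ballots; Isola wins 7–6.
Lantern vs Harvest: 10 to 3, Lantern.
Lantern vs Grove: Lantern is ranked higher on 3+5+1+2+2 = 13 ballots, Grove on 0. Lantern wins 13–0.
Isola vs Harvest: 3+5+2 = 10 for Isola, 3 for Harvest — Isola by 10–3.
Isola vs Grove: 3+5+1+2 = 11 for Isola, 2 for Grove — Isola by 11–2.
Harvest vs Grove: 3+1+2+2 = 8 for Harvest, 5 for Grove — Harvest by 8–5.
Grove is beaten in every head-to-head and is the Condorcet loser.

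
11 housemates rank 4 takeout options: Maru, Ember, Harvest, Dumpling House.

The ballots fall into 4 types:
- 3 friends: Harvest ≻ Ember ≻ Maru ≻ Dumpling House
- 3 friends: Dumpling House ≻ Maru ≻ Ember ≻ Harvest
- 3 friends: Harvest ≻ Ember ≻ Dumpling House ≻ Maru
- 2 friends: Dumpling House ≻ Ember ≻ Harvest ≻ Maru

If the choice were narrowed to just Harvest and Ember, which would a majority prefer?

Ballots ranking Harvest above Ember: 3 + 3 = 6.
Ballots ranking Ember above Harvest: 11 − 6 = 5.
Harvest wins the head-to-head 6–5.

Harvest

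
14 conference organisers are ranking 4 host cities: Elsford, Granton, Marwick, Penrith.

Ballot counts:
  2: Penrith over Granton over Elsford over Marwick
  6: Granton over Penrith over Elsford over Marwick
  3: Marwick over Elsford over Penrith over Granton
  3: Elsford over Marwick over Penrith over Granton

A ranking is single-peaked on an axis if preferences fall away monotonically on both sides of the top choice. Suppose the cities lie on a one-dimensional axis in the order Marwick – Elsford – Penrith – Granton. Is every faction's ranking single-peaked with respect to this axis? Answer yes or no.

yes

Axis positions: Marwick=1, Elsford=2, Penrith=3, Granton=4.
Faction 1 (peak Penrith at position 3): ranking walks positions 3-4-2-1, expanding outward from the peak — single-peaked.
Faction 2 (peak Granton at position 4): ranking walks positions 4-3-2-1, expanding outward from the peak — single-peaked.
Faction 3 (peak Marwick at position 1): ranking walks positions 1-2-3-4, expanding outward from the peak — single-peaked.
Faction 4 (peak Elsford at position 2): ranking walks positions 2-1-3-4, expanding outward from the peak — single-peaked.
Every ranking is single-peaked on this axis.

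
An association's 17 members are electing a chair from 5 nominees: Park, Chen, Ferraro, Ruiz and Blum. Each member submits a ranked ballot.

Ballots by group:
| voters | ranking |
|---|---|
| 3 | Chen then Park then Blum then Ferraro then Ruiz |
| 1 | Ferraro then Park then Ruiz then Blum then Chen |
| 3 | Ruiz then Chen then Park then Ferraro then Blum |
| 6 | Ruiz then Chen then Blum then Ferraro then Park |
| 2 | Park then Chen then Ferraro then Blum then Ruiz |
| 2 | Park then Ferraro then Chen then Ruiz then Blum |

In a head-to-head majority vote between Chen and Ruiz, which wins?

Ruiz

Ballots ranking Chen above Ruiz: 3 + 2 + 2 = 7.
Ballots ranking Ruiz above Chen: 17 − 7 = 10.
Ruiz wins the head-to-head 10–7.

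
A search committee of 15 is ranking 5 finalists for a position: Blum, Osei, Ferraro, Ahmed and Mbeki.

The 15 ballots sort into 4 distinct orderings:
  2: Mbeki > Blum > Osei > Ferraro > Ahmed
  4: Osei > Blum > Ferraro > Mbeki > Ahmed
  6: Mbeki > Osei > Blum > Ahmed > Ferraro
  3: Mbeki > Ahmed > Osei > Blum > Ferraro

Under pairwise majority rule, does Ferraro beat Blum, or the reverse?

No ballot ranks Ferraro above Blum: 0.
Ballots ranking Blum above Ferraro: 15 − 0 = 15.
Blum wins the head-to-head 15–0.

Blum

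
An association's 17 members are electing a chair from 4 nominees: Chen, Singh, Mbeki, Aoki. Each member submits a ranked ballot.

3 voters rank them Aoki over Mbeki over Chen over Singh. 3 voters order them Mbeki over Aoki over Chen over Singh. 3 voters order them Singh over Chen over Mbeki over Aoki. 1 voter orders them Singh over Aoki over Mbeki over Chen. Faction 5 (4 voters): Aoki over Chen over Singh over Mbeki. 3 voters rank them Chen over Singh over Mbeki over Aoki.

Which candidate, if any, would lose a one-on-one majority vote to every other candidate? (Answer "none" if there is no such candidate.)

Pairwise majorities:
Chen vs Singh: Chen wins 13–4.
Chen–Mbeki: Chen 10–7.
Chen vs Aoki: Chen is ranked higher on 3+3 = 6 ballots, Aoki on 11. Aoki wins 11–6.
Singh vs Mbeki: Singh wins 11–6.
Singh vs Aoki: Singh preferred on 3+1+3 = 7 ballots; Aoki wins 10–7.
Mbeki vs Aoki: Mbeki is ranked higher on 3+3+3 = 9 ballots, Aoki on 8. Mbeki wins 9–8.
No candidate is winless: Chen beats Singh; Singh beats Mbeki; Mbeki beats Aoki; Aoki beats Chen. There is no Condorcet loser.

none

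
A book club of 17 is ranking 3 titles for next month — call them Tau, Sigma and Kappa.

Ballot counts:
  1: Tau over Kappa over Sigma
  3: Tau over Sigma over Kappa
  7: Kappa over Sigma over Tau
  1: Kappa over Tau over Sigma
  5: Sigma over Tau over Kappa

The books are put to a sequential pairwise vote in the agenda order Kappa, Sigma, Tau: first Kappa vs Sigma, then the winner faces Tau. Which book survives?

Tau

Round 1: Kappa vs Sigma — 9–8, Kappa advances.
Round 2: Kappa vs Tau — 8–9, Tau advances.
Tau survives the agenda.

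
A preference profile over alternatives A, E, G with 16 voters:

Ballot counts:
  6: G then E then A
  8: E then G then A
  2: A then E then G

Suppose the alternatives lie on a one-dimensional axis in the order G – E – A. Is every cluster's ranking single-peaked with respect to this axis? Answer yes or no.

Axis positions: G=1, E=2, A=3.
Cluster 1 (peak G at position 1): ranking walks positions 1-2-3, expanding outward from the peak — single-peaked.
Cluster 2 (peak E at position 2): ranking walks positions 2-1-3, expanding outward from the peak — single-peaked.
Cluster 3 (peak A at position 3): ranking walks positions 3-2-1, expanding outward from the peak — single-peaked.
Every ranking is single-peaked on this axis.

yes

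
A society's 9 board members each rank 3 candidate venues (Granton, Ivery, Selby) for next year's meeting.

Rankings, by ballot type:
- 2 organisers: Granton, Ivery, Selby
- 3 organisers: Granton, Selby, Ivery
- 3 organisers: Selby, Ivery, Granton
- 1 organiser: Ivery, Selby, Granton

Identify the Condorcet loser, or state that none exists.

Ivery

Head-to-head results (9 organisers):
Granton vs Ivery: Granton preferred on 2+3 = 5 ballots; Granton wins 5–4.
Granton vs Selby: Granton wins 5–4.
Ivery–Selby: Selby 6–3.
Only Ivery has no wins; Ivery is the Condorcet loser.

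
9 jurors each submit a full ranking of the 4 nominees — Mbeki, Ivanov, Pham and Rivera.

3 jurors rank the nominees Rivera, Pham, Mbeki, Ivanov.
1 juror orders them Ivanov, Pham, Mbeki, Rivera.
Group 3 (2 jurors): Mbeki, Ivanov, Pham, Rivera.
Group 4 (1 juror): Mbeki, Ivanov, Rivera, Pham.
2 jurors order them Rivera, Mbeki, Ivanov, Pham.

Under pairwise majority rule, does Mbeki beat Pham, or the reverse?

Mbeki

Ballots ranking Mbeki above Pham: 2 + 1 + 2 = 5.
Ballots ranking Pham above Mbeki: 9 − 5 = 4.
Mbeki wins the head-to-head 5–4.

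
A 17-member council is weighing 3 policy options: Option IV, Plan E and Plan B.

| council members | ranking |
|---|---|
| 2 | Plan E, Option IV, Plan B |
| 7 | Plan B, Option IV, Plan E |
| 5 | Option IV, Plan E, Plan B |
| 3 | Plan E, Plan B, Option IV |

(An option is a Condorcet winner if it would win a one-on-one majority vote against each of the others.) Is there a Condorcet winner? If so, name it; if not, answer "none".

Check each pair by majority over 17 ballots:
Option IV vs Plan E: 12 to 5, Option IV.
Option IV–Plan B: Plan B 10–7.
Plan E vs Plan B: Plan E wins 10–7.
Every option loses at least once (Option IV loses to Plan B; Plan E loses to Option IV; Plan B loses to Plan E). The majority relation contains the cycle Option IV > Plan E > Plan B > Option IV, so there is no Condorcet winner.

none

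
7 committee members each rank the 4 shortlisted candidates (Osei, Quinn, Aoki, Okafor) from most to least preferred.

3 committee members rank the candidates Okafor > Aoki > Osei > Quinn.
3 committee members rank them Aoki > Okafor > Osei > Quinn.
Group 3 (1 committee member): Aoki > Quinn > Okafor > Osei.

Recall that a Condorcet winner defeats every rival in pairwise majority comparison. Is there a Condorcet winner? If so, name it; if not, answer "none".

Aoki

Pairwise majorities:
Osei vs Quinn: 6 to 1, Osei.
Osei vs Aoki: Aoki wins 7–0.
Osei vs Okafor: Okafor, 7–0.
Quinn vs Aoki: 0 to 7, Aoki.
Quinn vs Okafor: Okafor, 6–1.
Aoki vs Okafor: Aoki preferred on 3+1 = 4 ballots; Aoki wins 4–3.
Aoki beats each of Osei, Quinn, Okafor — Aoki is the Condorcet winner.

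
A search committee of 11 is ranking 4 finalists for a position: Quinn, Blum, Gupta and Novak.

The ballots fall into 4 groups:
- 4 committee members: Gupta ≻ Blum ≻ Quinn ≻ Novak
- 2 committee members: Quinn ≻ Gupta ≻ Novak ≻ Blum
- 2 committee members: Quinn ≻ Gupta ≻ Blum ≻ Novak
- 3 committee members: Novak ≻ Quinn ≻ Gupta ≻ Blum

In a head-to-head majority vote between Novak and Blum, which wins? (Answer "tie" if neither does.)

Blum

Ballots ranking Novak above Blum: 2 + 3 = 5.
Ballots ranking Blum above Novak: 11 − 5 = 6.
Blum wins the head-to-head 6–5.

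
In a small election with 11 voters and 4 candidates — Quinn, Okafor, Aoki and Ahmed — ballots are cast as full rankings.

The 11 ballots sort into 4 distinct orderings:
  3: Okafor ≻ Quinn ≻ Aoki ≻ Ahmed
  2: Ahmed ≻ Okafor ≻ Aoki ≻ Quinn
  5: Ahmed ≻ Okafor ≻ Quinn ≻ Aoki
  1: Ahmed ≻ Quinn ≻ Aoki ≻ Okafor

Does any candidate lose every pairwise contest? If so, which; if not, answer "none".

Head-to-head results (11 voters):
Quinn vs Okafor: Okafor wins 10–1.
Quinn–Aoki: Quinn 9–2.
Quinn vs Ahmed: 3 to 8, Ahmed.
Okafor vs Aoki: Okafor is ranked higher on 3+2+5 = 10 ballots, Aoki on 1. Okafor wins 10–1.
Okafor vs Ahmed: Ahmed, 8–3.
Aoki–Ahmed: Ahmed 8–3.
Aoki is beaten in every head-to-head and is the Condorcet loser.

Aoki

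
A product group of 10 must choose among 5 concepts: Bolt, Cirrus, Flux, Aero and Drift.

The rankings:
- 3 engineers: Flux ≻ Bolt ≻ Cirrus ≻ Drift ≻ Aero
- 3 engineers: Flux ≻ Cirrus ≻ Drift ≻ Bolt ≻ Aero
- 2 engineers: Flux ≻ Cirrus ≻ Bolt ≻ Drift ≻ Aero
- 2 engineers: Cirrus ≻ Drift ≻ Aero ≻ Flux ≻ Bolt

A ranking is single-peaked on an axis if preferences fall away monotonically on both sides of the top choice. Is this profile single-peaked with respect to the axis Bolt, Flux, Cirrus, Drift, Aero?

Axis positions: Bolt=1, Flux=2, Cirrus=3, Drift=4, Aero=5.
Group 1 (peak Flux at position 2): ranking walks positions 2-1-3-4-5, expanding outward from the peak — single-peaked.
Group 2 (peak Flux at position 2): ranking walks positions 2-3-4-1-5, expanding outward from the peak — single-peaked.
Group 3 (peak Flux at position 2): ranking walks positions 2-3-1-4-5, expanding outward from the peak — single-peaked.
Group 4 (peak Cirrus at position 3): ranking walks positions 3-4-5-2-1, expanding outward from the peak — single-peaked.
Every ranking is single-peaked on this axis.

yes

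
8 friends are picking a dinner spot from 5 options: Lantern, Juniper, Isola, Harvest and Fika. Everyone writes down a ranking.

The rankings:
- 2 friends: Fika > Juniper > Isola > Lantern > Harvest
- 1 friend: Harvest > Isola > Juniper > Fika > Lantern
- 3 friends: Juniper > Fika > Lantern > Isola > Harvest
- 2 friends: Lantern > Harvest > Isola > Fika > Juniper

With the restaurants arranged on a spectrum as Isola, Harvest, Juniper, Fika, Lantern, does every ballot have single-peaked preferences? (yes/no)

no

Axis positions: Isola=1, Harvest=2, Juniper=3, Fika=4, Lantern=5.
Bloc 1: ranking walks positions 4-3-1-5-2; Isola is ranked above Harvest even though Harvest lies between Isola and the peak Fika on the axis — preferences dip and rise again. Not single-peaked.
Bloc 2 (peak Harvest at position 2): ranking walks positions 2-1-3-4-5, expanding outward from the peak — single-peaked.
Bloc 3: ranking walks positions 3-4-5-1-2; Isola is ranked above Harvest even though Harvest lies between Isola and the peak Juniper on the axis — preferences dip and rise again. Not single-peaked.
Bloc 4: ranking walks positions 5-2-1-4-3; Harvest is ranked above Fika even though Fika lies between Harvest and the peak Lantern on the axis — preferences dip and rise again. Not single-peaked.
Bloc 1 violates single-peakedness, so the profile is not single-peaked on this axis.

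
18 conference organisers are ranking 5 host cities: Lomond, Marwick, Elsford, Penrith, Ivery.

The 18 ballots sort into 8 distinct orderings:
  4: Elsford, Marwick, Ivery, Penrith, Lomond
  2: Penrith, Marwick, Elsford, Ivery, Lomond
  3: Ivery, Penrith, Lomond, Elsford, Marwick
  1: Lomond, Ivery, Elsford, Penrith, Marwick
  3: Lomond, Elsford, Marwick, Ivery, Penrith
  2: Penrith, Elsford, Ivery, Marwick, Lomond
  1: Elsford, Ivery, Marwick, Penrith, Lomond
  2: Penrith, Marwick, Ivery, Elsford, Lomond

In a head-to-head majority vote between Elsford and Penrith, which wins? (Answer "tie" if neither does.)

tie

Ballots ranking Elsford above Penrith: 4 + 1 + 3 + 1 = 9.
Ballots ranking Penrith above Elsford: 18 − 9 = 9.
9–9: the pair ties.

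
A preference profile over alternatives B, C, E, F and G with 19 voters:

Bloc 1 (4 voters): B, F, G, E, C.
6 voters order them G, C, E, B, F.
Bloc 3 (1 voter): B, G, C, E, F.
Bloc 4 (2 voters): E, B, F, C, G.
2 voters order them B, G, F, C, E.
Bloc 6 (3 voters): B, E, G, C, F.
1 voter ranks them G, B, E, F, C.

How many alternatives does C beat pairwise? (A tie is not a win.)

1

C against each rival (19 voters):
C vs B: C is ranked higher on 6 ballots, B on 13. B wins 13–6.
C vs E: E wins 10–9.
C vs F: C, 10–9.
C vs G: G, 17–2.
C beats F; loses to B, E, G — 1 pairwise win.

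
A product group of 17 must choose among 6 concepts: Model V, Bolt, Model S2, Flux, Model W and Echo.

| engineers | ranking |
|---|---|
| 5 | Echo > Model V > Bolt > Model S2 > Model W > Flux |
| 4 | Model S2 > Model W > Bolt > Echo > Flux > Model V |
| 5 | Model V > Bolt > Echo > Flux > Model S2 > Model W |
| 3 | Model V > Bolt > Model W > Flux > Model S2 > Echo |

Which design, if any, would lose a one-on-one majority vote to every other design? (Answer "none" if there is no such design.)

Pairwise majorities:
Model V vs Bolt: Model V wins 13–4.
Model V vs Model S2: Model V, 13–4.
Model V–Flux: Model V 13–4.
Model V vs Model W: Model V is ranked higher on 5+5+3 = 13 ballots, Model W on 4. Model V wins 13–4.
Model V vs Echo: Echo wins 9–8.
Bolt vs Model S2: Bolt, 13–4.
Bolt vs Flux: 5+4+5+3 = 17 for Bolt, 0 for Flux — Bolt by 17–0.
Bolt vs Model W: Bolt wins 13–4.
Bolt vs Echo: 12 to 5, Bolt.
Model S2 vs Flux: Model S2, 9–8.
Model S2 vs Model W: Model S2, 14–3.
Model S2–Echo: Echo 10–7.
Flux–Model W: Model W 12–5.
Flux–Echo: Echo 14–3.
Model W vs Echo: Echo wins 10–7.
Only Flux has no wins; Flux is the Condorcet loser.

Flux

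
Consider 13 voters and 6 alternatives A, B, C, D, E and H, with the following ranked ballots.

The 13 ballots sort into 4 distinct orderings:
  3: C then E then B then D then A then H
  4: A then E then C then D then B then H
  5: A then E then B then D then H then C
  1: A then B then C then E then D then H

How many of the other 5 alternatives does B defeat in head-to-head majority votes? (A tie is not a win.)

2

B against each rival (13 voters):
B vs A: 3 for B, 10 for A — A by 10–3.
B–C: C 7–6.
B vs D: B, 9–4.
B vs E: B preferred on 1 ballot; E wins 12–1.
B vs H: 3+4+5+1 = 13 for B, 0 for H — B by 13–0.
B beats D, H; loses to A, C, E — 2 pairwise wins.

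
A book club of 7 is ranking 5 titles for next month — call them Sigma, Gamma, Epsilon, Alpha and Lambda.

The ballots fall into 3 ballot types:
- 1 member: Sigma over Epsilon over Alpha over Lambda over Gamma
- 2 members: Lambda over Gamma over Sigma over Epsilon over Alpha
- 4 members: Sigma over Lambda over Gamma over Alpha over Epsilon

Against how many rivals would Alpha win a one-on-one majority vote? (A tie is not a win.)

1

Alpha against each rival (7 members):
Alpha vs Sigma: Alpha is ranked higher on 0 ballots, Sigma on 7. Sigma wins 7–0.
Alpha vs Gamma: Gamma wins 6–1.
Alpha–Epsilon: Alpha 4–3.
Alpha vs Lambda: 1 for Alpha, 6 for Lambda — Lambda by 6–1.
Alpha beats Epsilon; loses to Sigma, Gamma, Lambda — 1 pairwise win.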